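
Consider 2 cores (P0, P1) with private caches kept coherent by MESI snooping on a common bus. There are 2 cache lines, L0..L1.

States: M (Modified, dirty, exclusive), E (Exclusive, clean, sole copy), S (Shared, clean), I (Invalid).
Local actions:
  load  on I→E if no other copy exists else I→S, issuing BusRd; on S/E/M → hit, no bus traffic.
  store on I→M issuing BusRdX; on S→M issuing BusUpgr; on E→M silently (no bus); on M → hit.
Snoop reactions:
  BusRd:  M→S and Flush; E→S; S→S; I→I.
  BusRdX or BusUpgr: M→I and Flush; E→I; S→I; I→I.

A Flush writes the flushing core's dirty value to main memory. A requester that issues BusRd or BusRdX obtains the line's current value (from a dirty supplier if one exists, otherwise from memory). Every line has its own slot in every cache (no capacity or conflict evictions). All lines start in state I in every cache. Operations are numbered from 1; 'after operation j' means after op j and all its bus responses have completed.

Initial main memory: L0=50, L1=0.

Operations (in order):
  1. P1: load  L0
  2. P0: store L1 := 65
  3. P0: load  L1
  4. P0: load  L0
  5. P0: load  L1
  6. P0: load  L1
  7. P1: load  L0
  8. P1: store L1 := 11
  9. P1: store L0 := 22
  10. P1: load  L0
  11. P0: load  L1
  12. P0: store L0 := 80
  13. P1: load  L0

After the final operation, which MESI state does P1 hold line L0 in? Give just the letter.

  op1 P1: load  L0 → I/E on L0; bus BusRd; mem=50
  op2 P0: store L1 := 65 → M/I on L1; bus BusRdX; mem=0
  op3 P0: load  L1 → M/I on L1; bus (none); mem=0
  op4 P0: load  L0 → S/S on L0; bus BusRd; mem=50
  op5 P0: load  L1 → M/I on L1; bus (none); mem=0
  op6 P0: load  L1 → M/I on L1; bus (none); mem=0
  op7 P1: load  L0 → S/S on L0; bus (none); mem=50
  op8 P1: store L1 := 11 → I/M on L1; bus BusRdX Flush; mem=65
  op9 P1: store L0 := 22 → I/M on L0; bus BusUpgr; mem=50
  op10 P1: load  L0 → I/M on L0; bus (none); mem=50
  op11 P0: load  L1 → S/S on L1; bus BusRd Flush; mem=11
  op12 P0: store L0 := 80 → M/I on L0; bus BusRdX Flush; mem=22
  op13 P1: load  L0 → S/S on L0; bus BusRd Flush; mem=80

state = S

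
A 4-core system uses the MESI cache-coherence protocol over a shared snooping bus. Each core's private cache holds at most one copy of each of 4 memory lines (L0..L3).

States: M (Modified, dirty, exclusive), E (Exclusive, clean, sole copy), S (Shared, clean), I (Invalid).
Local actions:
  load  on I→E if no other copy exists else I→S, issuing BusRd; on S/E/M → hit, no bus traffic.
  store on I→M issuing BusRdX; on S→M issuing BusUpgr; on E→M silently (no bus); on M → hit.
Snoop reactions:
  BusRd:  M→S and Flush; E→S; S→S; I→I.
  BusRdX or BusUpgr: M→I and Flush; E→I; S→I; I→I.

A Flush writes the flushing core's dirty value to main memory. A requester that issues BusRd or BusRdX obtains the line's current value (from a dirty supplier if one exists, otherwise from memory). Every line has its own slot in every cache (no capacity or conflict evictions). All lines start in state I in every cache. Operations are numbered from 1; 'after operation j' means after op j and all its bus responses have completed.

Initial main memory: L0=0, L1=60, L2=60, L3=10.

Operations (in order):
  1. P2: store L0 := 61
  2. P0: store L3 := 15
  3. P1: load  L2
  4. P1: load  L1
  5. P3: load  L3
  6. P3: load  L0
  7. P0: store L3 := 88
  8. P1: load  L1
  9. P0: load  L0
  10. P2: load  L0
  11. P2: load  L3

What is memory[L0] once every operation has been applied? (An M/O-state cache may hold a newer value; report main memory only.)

memory[L0] = 61

1. P2: store L0 := 61  bus=[BusRdX]  L0: P0=I P1=I P2=M P3=I  mem[L0]=0
2. P0: store L3 := 15  bus=[BusRdX]  L3: P0=M P1=I P2=I P3=I  mem[L3]=10
3. P1: load  L2  bus=[BusRd]  L2: P0=I P1=E P2=I P3=I  mem[L2]=60
4. P1: load  L1  bus=[BusRd]  L1: P0=I P1=E P2=I P3=I  mem[L1]=60
5. P3: load  L3  bus=[BusRd,Flush]  L3: P0=S P1=I P2=I P3=S  mem[L3]=15
6. P3: load  L0  bus=[BusRd,Flush]  L0: P0=I P1=I P2=S P3=S  mem[L0]=61
7. P0: store L3 := 88  bus=[BusUpgr]  L3: P0=M P1=I P2=I P3=I  mem[L3]=15
8. P1: load  L1  bus=[-]  L1: P0=I P1=E P2=I P3=I  mem[L1]=60
9. P0: load  L0  bus=[BusRd]  L0: P0=S P1=I P2=S P3=S  mem[L0]=61
10. P2: load  L0  bus=[-]  L0: P0=S P1=I P2=S P3=S  mem[L0]=61
11. P2: load  L3  bus=[BusRd,Flush]  L3: P0=S P1=I P2=S P3=I  mem[L3]=88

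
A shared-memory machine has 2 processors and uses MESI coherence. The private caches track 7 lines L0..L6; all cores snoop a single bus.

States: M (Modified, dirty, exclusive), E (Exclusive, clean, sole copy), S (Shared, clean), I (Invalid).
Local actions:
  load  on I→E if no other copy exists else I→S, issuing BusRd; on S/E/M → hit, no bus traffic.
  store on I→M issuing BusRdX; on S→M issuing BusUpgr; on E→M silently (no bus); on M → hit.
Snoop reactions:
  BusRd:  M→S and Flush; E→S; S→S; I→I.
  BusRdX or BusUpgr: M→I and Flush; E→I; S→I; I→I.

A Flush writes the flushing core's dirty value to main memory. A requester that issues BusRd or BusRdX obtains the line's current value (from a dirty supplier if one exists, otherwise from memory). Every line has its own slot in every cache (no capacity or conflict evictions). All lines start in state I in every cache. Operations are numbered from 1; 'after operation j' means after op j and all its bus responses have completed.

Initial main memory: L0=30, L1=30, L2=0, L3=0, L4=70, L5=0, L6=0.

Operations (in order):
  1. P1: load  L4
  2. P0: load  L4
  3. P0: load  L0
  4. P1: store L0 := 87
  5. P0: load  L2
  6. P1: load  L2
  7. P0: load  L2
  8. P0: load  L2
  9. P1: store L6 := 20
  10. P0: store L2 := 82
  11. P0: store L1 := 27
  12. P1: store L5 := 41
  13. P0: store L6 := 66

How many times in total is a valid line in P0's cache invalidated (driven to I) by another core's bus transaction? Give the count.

invalidations = 1

[1] P1: load  L4 | P0:I, P1:E(70) | bus: BusRd
[2] P0: load  L4 | P0:S(70), P1:S(70) | bus: BusRd
[3] P0: load  L0 | P0:E(30), P1:I | bus: BusRd
[4] P1: store L0 := 87 | P0:I, P1:M(87) | bus: BusRdX
[5] P0: load  L2 | P0:E(0), P1:I | bus: BusRd
[6] P1: load  L2 | P0:S(0), P1:S(0) | bus: BusRd
[7] P0: load  L2 | P0:S(0), P1:S(0) | bus: none
[8] P0: load  L2 | P0:S(0), P1:S(0) | bus: none
[9] P1: store L6 := 20 | P0:I, P1:M(20) | bus: BusRdX
[10] P0: store L2 := 82 | P0:M(82), P1:I | bus: BusUpgr
[11] P0: store L1 := 27 | P0:M(27), P1:I | bus: BusRdX
[12] P1: store L5 := 41 | P0:I, P1:M(41) | bus: BusRdX
[13] P0: store L6 := 66 | P0:M(66), P1:I | bus: BusRdX,Flush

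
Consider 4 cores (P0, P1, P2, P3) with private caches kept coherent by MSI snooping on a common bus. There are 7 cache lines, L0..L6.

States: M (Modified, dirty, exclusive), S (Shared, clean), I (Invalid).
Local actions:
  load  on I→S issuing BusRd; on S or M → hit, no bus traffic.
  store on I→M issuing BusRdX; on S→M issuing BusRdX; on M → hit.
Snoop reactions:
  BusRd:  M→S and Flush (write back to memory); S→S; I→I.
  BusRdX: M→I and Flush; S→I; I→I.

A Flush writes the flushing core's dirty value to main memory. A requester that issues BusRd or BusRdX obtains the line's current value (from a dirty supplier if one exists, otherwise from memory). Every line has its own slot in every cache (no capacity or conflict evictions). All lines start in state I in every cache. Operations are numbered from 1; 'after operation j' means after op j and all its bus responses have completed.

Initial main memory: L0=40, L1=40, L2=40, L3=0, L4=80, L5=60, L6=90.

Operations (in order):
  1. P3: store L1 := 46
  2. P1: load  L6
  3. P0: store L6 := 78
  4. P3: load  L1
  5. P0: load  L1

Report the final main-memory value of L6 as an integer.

memory[L6] = 90

step 1: P3: store L1 := 46  ⟶  IIIM  (L1)  txn=BusRdX  M[L1]=40
step 2: P1: load  L6  ⟶  ISII  (L6)  txn=BusRd  M[L6]=90
step 3: P0: store L6 := 78  ⟶  MIII  (L6)  txn=BusRdX  M[L6]=90
step 4: P3: load  L1  ⟶  IIIM  (L1)  txn=∅  M[L1]=40
step 5: P0: load  L1  ⟶  SIIS  (L1)  txn=BusRd+Flush  M[L1]=46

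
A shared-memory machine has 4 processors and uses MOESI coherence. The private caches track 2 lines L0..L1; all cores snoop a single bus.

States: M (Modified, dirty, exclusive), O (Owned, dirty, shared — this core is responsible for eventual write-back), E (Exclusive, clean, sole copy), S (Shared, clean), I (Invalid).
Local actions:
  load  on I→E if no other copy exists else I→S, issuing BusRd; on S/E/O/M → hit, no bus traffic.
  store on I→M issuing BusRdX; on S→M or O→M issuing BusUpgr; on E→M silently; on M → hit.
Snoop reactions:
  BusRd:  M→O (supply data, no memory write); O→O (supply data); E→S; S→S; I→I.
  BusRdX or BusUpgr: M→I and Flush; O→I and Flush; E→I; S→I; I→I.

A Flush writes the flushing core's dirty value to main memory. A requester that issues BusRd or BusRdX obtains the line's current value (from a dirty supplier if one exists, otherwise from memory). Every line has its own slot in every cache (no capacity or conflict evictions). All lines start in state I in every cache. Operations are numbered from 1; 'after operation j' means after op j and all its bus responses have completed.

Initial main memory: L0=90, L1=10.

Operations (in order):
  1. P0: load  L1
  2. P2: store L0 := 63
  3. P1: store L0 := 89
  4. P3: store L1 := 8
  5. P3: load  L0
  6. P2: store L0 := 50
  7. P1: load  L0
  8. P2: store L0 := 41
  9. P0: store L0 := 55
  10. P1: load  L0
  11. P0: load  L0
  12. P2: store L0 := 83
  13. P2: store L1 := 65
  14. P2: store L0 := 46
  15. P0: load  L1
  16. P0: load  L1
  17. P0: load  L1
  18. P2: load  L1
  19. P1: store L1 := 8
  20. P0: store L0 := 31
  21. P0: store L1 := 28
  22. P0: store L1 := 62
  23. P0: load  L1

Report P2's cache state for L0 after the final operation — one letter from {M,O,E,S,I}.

state = I

  op1 P0: load  L1 → E/I/I/I on L1; bus BusRd; mem=10
  op2 P2: store L0 := 63 → I/I/M/I on L0; bus BusRdX; mem=90
  op3 P1: store L0 := 89 → I/M/I/I on L0; bus BusRdX Flush; mem=63
  op4 P3: store L1 := 8 → I/I/I/M on L1; bus BusRdX; mem=10
  op5 P3: load  L0 → I/O/I/S on L0; bus BusRd; mem=63
  op6 P2: store L0 := 50 → I/I/M/I on L0; bus BusRdX Flush; mem=89
  op7 P1: load  L0 → I/S/O/I on L0; bus BusRd; mem=89
  op8 P2: store L0 := 41 → I/I/M/I on L0; bus BusUpgr; mem=89
  op9 P0: store L0 := 55 → M/I/I/I on L0; bus BusRdX Flush; mem=41
  op10 P1: load  L0 → O/S/I/I on L0; bus BusRd; mem=41
  op11 P0: load  L0 → O/S/I/I on L0; bus (none); mem=41
  op12 P2: store L0 := 83 → I/I/M/I on L0; bus BusRdX Flush; mem=55
  op13 P2: store L1 := 65 → I/I/M/I on L1; bus BusRdX Flush; mem=8
  op14 P2: store L0 := 46 → I/I/M/I on L0; bus (none); mem=55
  op15 P0: load  L1 → S/I/O/I on L1; bus BusRd; mem=8
  op16 P0: load  L1 → S/I/O/I on L1; bus (none); mem=8
  op17 P0: load  L1 → S/I/O/I on L1; bus (none); mem=8
  op18 P2: load  L1 → S/I/O/I on L1; bus (none); mem=8
  op19 P1: store L1 := 8 → I/M/I/I on L1; bus BusRdX Flush; mem=65
  op20 P0: store L0 := 31 → M/I/I/I on L0; bus BusRdX Flush; mem=46
  op21 P0: store L1 := 28 → M/I/I/I on L1; bus BusRdX Flush; mem=8
  op22 P0: store L1 := 62 → M/I/I/I on L1; bus (none); mem=8
  op23 P0: load  L1 → M/I/I/I on L1; bus (none); mem=8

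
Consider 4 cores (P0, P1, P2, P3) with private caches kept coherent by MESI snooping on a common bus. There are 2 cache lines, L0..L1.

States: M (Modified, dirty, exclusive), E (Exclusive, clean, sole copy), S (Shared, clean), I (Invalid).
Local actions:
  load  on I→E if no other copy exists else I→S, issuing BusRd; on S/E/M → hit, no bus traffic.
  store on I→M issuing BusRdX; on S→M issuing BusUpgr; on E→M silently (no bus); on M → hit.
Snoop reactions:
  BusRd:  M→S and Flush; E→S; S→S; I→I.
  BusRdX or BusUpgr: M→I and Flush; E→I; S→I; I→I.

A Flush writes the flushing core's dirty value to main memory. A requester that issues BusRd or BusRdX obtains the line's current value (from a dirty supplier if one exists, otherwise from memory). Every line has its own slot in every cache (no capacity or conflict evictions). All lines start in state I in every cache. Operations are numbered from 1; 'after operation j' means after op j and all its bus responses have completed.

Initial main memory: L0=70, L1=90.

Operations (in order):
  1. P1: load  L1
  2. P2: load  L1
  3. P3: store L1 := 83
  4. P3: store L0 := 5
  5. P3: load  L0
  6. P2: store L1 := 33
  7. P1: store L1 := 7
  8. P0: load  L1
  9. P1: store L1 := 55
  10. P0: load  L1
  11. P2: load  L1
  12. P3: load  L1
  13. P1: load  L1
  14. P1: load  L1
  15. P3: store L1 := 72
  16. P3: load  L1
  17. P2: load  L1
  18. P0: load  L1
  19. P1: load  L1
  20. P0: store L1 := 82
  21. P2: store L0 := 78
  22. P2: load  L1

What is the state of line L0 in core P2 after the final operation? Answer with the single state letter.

[1] P1: load  L1 | P0:I, P1:E(90), P2:I, P3:I | bus: BusRd
[2] P2: load  L1 | P0:I, P1:S(90), P2:S(90), P3:I | bus: BusRd
[3] P3: store L1 := 83 | P0:I, P1:I, P2:I, P3:M(83) | bus: BusRdX
[4] P3: store L0 := 5 | P0:I, P1:I, P2:I, P3:M(5) | bus: BusRdX
[5] P3: load  L0 | P0:I, P1:I, P2:I, P3:M(5) | bus: none
[6] P2: store L1 := 33 | P0:I, P1:I, P2:M(33), P3:I | bus: BusRdX,Flush
[7] P1: store L1 := 7 | P0:I, P1:M(7), P2:I, P3:I | bus: BusRdX,Flush
[8] P0: load  L1 | P0:S(7), P1:S(7), P2:I, P3:I | bus: BusRd,Flush
[9] P1: store L1 := 55 | P0:I, P1:M(55), P2:I, P3:I | bus: BusUpgr
[10] P0: load  L1 | P0:S(55), P1:S(55), P2:I, P3:I | bus: BusRd,Flush
[11] P2: load  L1 | P0:S(55), P1:S(55), P2:S(55), P3:I | bus: BusRd
[12] P3: load  L1 | P0:S(55), P1:S(55), P2:S(55), P3:S(55) | bus: BusRd
[13] P1: load  L1 | P0:S(55), P1:S(55), P2:S(55), P3:S(55) | bus: none
[14] P1: load  L1 | P0:S(55), P1:S(55), P2:S(55), P3:S(55) | bus: none
[15] P3: store L1 := 72 | P0:I, P1:I, P2:I, P3:M(72) | bus: BusUpgr
[16] P3: load  L1 | P0:I, P1:I, P2:I, P3:M(72) | bus: none
[17] P2: load  L1 | P0:I, P1:I, P2:S(72), P3:S(72) | bus: BusRd,Flush
[18] P0: load  L1 | P0:S(72), P1:I, P2:S(72), P3:S(72) | bus: BusRd
[19] P1: load  L1 | P0:S(72), P1:S(72), P2:S(72), P3:S(72) | bus: BusRd
[20] P0: store L1 := 82 | P0:M(82), P1:I, P2:I, P3:I | bus: BusUpgr
[21] P2: store L0 := 78 | P0:I, P1:I, P2:M(78), P3:I | bus: BusRdX,Flush
[22] P2: load  L1 | P0:S(82), P1:I, P2:S(82), P3:I | bus: BusRd,Flush

state = M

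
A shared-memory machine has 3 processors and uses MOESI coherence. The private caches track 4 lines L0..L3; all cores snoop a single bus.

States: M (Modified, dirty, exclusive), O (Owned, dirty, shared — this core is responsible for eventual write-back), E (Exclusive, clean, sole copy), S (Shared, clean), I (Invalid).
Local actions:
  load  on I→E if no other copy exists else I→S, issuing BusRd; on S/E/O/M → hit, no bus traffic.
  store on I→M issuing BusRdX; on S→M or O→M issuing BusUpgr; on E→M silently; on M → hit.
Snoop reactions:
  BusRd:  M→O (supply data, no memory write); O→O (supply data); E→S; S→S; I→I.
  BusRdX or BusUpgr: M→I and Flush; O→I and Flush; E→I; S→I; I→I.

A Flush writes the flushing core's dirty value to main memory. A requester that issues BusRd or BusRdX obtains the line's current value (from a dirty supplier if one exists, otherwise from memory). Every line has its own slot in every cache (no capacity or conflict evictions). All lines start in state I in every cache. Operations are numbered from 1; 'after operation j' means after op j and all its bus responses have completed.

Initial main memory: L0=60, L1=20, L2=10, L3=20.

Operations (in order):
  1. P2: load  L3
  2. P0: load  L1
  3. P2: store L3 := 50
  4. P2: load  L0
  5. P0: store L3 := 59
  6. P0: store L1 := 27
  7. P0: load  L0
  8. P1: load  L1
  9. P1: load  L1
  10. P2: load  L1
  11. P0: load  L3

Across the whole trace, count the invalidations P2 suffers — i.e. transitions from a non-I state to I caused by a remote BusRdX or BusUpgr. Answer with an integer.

invalidations = 1

[1] P2: load  L3 | P0:I, P1:I, P2:E(20) | bus: BusRd
[2] P0: load  L1 | P0:E(20), P1:I, P2:I | bus: BusRd
[3] P2: store L3 := 50 | P0:I, P1:I, P2:M(50) | bus: none
[4] P2: load  L0 | P0:I, P1:I, P2:E(60) | bus: BusRd
[5] P0: store L3 := 59 | P0:M(59), P1:I, P2:I | bus: BusRdX,Flush
[6] P0: store L1 := 27 | P0:M(27), P1:I, P2:I | bus: none
[7] P0: load  L0 | P0:S(60), P1:I, P2:S(60) | bus: BusRd
[8] P1: load  L1 | P0:O(27), P1:S(27), P2:I | bus: BusRd
[9] P1: load  L1 | P0:O(27), P1:S(27), P2:I | bus: none
[10] P2: load  L1 | P0:O(27), P1:S(27), P2:S(27) | bus: BusRd
[11] P0: load  L3 | P0:M(59), P1:I, P2:I | bus: none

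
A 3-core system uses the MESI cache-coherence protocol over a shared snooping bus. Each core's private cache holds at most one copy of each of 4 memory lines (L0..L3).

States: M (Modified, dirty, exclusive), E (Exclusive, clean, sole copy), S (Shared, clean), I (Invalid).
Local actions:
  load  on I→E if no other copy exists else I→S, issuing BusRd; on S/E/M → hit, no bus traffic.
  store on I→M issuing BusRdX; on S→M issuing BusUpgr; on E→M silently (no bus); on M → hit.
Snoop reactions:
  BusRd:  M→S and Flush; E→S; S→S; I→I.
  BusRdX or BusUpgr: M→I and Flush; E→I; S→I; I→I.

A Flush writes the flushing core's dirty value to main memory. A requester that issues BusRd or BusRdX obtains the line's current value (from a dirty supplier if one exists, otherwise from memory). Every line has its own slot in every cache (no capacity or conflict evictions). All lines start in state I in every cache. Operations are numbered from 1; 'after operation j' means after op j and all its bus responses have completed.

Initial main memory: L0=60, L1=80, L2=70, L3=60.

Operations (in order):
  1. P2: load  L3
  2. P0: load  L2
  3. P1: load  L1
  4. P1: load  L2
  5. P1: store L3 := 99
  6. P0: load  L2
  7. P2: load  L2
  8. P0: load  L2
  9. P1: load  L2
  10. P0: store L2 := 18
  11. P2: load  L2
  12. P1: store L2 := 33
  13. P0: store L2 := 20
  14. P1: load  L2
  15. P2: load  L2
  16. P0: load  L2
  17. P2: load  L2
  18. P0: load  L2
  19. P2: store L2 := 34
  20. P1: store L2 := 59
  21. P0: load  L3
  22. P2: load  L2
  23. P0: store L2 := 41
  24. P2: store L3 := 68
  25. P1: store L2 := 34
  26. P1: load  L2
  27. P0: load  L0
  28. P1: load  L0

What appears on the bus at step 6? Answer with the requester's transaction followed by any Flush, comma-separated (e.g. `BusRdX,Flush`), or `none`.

bus = none

1. P2: load  L3  bus=[BusRd]  L3: P0=I P1=I P2=E  mem[L3]=60
2. P0: load  L2  bus=[BusRd]  L2: P0=E P1=I P2=I  mem[L2]=70
3. P1: load  L1  bus=[BusRd]  L1: P0=I P1=E P2=I  mem[L1]=80
4. P1: load  L2  bus=[BusRd]  L2: P0=S P1=S P2=I  mem[L2]=70
5. P1: store L3 := 99  bus=[BusRdX]  L3: P0=I P1=M P2=I  mem[L3]=60
6. P0: load  L2  bus=[-]  L2: P0=S P1=S P2=I  mem[L2]=70
7. P2: load  L2  bus=[BusRd]  L2: P0=S P1=S P2=S  mem[L2]=70
8. P0: load  L2  bus=[-]  L2: P0=S P1=S P2=S  mem[L2]=70
9. P1: load  L2  bus=[-]  L2: P0=S P1=S P2=S  mem[L2]=70
10. P0: store L2 := 18  bus=[BusUpgr]  L2: P0=M P1=I P2=I  mem[L2]=70
11. P2: load  L2  bus=[BusRd,Flush]  L2: P0=S P1=I P2=S  mem[L2]=18
12. P1: store L2 := 33  bus=[BusRdX]  L2: P0=I P1=M P2=I  mem[L2]=18
13. P0: store L2 := 20  bus=[BusRdX,Flush]  L2: P0=M P1=I P2=I  mem[L2]=33
14. P1: load  L2  bus=[BusRd,Flush]  L2: P0=S P1=S P2=I  mem[L2]=20
15. P2: load  L2  bus=[BusRd]  L2: P0=S P1=S P2=S  mem[L2]=20
16. P0: load  L2  bus=[-]  L2: P0=S P1=S P2=S  mem[L2]=20
17. P2: load  L2  bus=[-]  L2: P0=S P1=S P2=S  mem[L2]=20
18. P0: load  L2  bus=[-]  L2: P0=S P1=S P2=S  mem[L2]=20
19. P2: store L2 := 34  bus=[BusUpgr]  L2: P0=I P1=I P2=M  mem[L2]=20
20. P1: store L2 := 59  bus=[BusRdX,Flush]  L2: P0=I P1=M P2=I  mem[L2]=34
21. P0: load  L3  bus=[BusRd,Flush]  L3: P0=S P1=S P2=I  mem[L3]=99
22. P2: load  L2  bus=[BusRd,Flush]  L2: P0=I P1=S P2=S  mem[L2]=59
23. P0: store L2 := 41  bus=[BusRdX]  L2: P0=M P1=I P2=I  mem[L2]=59
24. P2: store L3 := 68  bus=[BusRdX]  L3: P0=I P1=I P2=M  mem[L3]=99
25. P1: store L2 := 34  bus=[BusRdX,Flush]  L2: P0=I P1=M P2=I  mem[L2]=41
26. P1: load  L2  bus=[-]  L2: P0=I P1=M P2=I  mem[L2]=41
27. P0: load  L0  bus=[BusRd]  L0: P0=E P1=I P2=I  mem[L0]=60
28. P1: load  L0  bus=[BusRd]  L0: P0=S P1=S P2=I  mem[L0]=60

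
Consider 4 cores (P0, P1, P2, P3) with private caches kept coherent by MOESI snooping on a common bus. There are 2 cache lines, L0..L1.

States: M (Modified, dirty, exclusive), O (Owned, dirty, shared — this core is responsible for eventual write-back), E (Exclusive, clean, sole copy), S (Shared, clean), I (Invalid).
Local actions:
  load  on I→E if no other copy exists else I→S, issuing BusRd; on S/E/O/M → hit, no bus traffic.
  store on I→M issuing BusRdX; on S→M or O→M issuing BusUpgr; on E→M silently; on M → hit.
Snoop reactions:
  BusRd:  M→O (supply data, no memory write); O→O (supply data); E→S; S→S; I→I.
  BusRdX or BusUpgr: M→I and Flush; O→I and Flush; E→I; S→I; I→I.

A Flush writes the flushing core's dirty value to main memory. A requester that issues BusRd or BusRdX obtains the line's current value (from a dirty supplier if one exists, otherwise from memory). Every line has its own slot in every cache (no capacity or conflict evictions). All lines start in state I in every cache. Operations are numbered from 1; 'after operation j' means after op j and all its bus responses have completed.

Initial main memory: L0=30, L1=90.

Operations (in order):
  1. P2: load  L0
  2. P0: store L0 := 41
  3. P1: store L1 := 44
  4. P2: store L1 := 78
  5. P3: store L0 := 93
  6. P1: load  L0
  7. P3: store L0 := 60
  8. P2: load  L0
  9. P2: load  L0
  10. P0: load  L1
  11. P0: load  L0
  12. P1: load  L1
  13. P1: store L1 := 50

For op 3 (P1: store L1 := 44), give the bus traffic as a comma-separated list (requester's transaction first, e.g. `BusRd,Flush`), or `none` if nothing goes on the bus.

bus = BusRdX

step 1: P2: load  L0  ⟶  IIEI  (L0)  txn=BusRd  M[L0]=30
step 2: P0: store L0 := 41  ⟶  MIII  (L0)  txn=BusRdX  M[L0]=30
step 3: P1: store L1 := 44  ⟶  IMII  (L1)  txn=BusRdX  M[L1]=90
step 4: P2: store L1 := 78  ⟶  IIMI  (L1)  txn=BusRdX+Flush  M[L1]=44
step 5: P3: store L0 := 93  ⟶  IIIM  (L0)  txn=BusRdX+Flush  M[L0]=41
step 6: P1: load  L0  ⟶  ISIO  (L0)  txn=BusRd  M[L0]=41
step 7: P3: store L0 := 60  ⟶  IIIM  (L0)  txn=BusUpgr  M[L0]=41
step 8: P2: load  L0  ⟶  IISO  (L0)  txn=BusRd  M[L0]=41
step 9: P2: load  L0  ⟶  IISO  (L0)  txn=∅  M[L0]=41
step 10: P0: load  L1  ⟶  SIOI  (L1)  txn=BusRd  M[L1]=44
step 11: P0: load  L0  ⟶  SISO  (L0)  txn=BusRd  M[L0]=41
step 12: P1: load  L1  ⟶  SSOI  (L1)  txn=BusRd  M[L1]=44
step 13: P1: store L1 := 50  ⟶  IMII  (L1)  txn=BusUpgr+Flush  M[L1]=78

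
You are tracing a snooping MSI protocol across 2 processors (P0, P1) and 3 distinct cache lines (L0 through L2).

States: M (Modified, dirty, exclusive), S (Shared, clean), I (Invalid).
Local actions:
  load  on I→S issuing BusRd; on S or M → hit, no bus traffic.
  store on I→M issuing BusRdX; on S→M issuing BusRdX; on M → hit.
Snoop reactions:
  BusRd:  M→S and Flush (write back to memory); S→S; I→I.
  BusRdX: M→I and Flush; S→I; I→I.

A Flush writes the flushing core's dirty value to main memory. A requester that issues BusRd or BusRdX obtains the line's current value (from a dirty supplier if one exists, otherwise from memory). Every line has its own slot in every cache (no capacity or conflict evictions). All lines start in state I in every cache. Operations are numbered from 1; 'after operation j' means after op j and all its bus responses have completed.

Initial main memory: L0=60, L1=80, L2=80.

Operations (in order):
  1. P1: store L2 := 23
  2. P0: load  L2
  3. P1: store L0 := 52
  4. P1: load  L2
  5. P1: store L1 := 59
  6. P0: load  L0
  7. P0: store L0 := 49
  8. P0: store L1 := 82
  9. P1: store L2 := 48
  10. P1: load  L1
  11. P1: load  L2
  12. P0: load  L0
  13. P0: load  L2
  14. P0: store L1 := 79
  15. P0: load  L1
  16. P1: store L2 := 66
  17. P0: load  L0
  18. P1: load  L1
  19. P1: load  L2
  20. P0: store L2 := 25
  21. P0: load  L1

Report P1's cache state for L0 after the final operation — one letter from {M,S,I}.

state = I

step 1: P1: store L2 := 23  ⟶  IM  (L2)  txn=BusRdX  M[L2]=80
step 2: P0: load  L2  ⟶  SS  (L2)  txn=BusRd+Flush  M[L2]=23
step 3: P1: store L0 := 52  ⟶  IM  (L0)  txn=BusRdX  M[L0]=60
step 4: P1: load  L2  ⟶  SS  (L2)  txn=∅  M[L2]=23
step 5: P1: store L1 := 59  ⟶  IM  (L1)  txn=BusRdX  M[L1]=80
step 6: P0: load  L0  ⟶  SS  (L0)  txn=BusRd+Flush  M[L0]=52
step 7: P0: store L0 := 49  ⟶  MI  (L0)  txn=BusRdX  M[L0]=52
step 8: P0: store L1 := 82  ⟶  MI  (L1)  txn=BusRdX+Flush  M[L1]=59
step 9: P1: store L2 := 48  ⟶  IM  (L2)  txn=BusRdX  M[L2]=23
step 10: P1: load  L1  ⟶  SS  (L1)  txn=BusRd+Flush  M[L1]=82
step 11: P1: load  L2  ⟶  IM  (L2)  txn=∅  M[L2]=23
step 12: P0: load  L0  ⟶  MI  (L0)  txn=∅  M[L0]=52
step 13: P0: load  L2  ⟶  SS  (L2)  txn=BusRd+Flush  M[L2]=48
step 14: P0: store L1 := 79  ⟶  MI  (L1)  txn=BusRdX  M[L1]=82
step 15: P0: load  L1  ⟶  MI  (L1)  txn=∅  M[L1]=82
step 16: P1: store L2 := 66  ⟶  IM  (L2)  txn=BusRdX  M[L2]=48
step 17: P0: load  L0  ⟶  MI  (L0)  txn=∅  M[L0]=52
step 18: P1: load  L1  ⟶  SS  (L1)  txn=BusRd+Flush  M[L1]=79
step 19: P1: load  L2  ⟶  IM  (L2)  txn=∅  M[L2]=48
step 20: P0: store L2 := 25  ⟶  MI  (L2)  txn=BusRdX+Flush  M[L2]=66
step 21: P0: load  L1  ⟶  SS  (L1)  txn=∅  M[L1]=79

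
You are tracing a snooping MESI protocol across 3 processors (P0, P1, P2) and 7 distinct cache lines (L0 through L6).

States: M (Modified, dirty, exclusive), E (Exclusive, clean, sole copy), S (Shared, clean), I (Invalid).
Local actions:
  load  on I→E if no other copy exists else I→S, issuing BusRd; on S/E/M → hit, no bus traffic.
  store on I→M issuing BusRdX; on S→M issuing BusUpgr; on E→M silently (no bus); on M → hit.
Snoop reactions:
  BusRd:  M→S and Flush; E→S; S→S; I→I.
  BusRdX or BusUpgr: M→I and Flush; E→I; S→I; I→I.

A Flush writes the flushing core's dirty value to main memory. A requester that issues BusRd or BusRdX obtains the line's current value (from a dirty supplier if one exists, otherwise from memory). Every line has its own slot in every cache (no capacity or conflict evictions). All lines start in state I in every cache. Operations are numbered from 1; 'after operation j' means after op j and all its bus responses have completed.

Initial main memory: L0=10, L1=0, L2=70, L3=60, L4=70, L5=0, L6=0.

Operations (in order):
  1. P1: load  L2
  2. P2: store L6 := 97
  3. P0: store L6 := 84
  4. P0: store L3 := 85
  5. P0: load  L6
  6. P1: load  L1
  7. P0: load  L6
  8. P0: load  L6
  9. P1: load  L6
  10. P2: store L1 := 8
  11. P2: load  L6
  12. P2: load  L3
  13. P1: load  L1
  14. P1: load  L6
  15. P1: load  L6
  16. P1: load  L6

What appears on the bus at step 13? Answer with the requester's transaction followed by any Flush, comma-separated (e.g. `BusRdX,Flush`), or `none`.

[1] P1: load  L2 | P0:I, P1:E(70), P2:I | bus: BusRd
[2] P2: store L6 := 97 | P0:I, P1:I, P2:M(97) | bus: BusRdX
[3] P0: store L6 := 84 | P0:M(84), P1:I, P2:I | bus: BusRdX,Flush
[4] P0: store L3 := 85 | P0:M(85), P1:I, P2:I | bus: BusRdX
[5] P0: load  L6 | P0:M(84), P1:I, P2:I | bus: none
[6] P1: load  L1 | P0:I, P1:E(0), P2:I | bus: BusRd
[7] P0: load  L6 | P0:M(84), P1:I, P2:I | bus: none
[8] P0: load  L6 | P0:M(84), P1:I, P2:I | bus: none
[9] P1: load  L6 | P0:S(84), P1:S(84), P2:I | bus: BusRd,Flush
[10] P2: store L1 := 8 | P0:I, P1:I, P2:M(8) | bus: BusRdX
[11] P2: load  L6 | P0:S(84), P1:S(84), P2:S(84) | bus: BusRd
[12] P2: load  L3 | P0:S(85), P1:I, P2:S(85) | bus: BusRd,Flush
[13] P1: load  L1 | P0:I, P1:S(8), P2:S(8) | bus: BusRd,Flush
[14] P1: load  L6 | P0:S(84), P1:S(84), P2:S(84) | bus: none
[15] P1: load  L6 | P0:S(84), P1:S(84), P2:S(84) | bus: none
[16] P1: load  L6 | P0:S(84), P1:S(84), P2:S(84) | bus: none

bus = BusRd,Flush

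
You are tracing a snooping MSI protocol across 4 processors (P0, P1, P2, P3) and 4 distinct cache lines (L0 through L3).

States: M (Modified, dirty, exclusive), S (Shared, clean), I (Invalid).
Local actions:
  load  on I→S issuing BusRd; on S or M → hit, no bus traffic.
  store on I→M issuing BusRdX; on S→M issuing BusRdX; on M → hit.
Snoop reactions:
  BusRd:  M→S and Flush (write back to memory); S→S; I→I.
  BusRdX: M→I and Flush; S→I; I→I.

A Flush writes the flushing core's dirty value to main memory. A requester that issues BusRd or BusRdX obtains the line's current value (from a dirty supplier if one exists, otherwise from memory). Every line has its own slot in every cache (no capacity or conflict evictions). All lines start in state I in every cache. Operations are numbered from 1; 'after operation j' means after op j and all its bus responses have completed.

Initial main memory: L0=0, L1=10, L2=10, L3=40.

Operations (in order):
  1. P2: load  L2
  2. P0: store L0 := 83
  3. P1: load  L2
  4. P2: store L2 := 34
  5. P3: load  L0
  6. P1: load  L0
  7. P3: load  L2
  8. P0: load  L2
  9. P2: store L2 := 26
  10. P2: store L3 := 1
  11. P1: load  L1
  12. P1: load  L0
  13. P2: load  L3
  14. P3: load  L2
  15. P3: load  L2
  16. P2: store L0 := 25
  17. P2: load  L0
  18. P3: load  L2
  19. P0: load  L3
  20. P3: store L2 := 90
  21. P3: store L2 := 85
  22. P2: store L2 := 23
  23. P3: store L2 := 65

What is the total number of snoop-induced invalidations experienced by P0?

1. P2: load  L2  bus=[BusRd]  L2: P0=I P1=I P2=S P3=I  mem[L2]=10
2. P0: store L0 := 83  bus=[BusRdX]  L0: P0=M P1=I P2=I P3=I  mem[L0]=0
3. P1: load  L2  bus=[BusRd]  L2: P0=I P1=S P2=S P3=I  mem[L2]=10
4. P2: store L2 := 34  bus=[BusRdX]  L2: P0=I P1=I P2=M P3=I  mem[L2]=10
5. P3: load  L0  bus=[BusRd,Flush]  L0: P0=S P1=I P2=I P3=S  mem[L0]=83
6. P1: load  L0  bus=[BusRd]  L0: P0=S P1=S P2=I P3=S  mem[L0]=83
7. P3: load  L2  bus=[BusRd,Flush]  L2: P0=I P1=I P2=S P3=S  mem[L2]=34
8. P0: load  L2  bus=[BusRd]  L2: P0=S P1=I P2=S P3=S  mem[L2]=34
9. P2: store L2 := 26  bus=[BusRdX]  L2: P0=I P1=I P2=M P3=I  mem[L2]=34
10. P2: store L3 := 1  bus=[BusRdX]  L3: P0=I P1=I P2=M P3=I  mem[L3]=40
11. P1: load  L1  bus=[BusRd]  L1: P0=I P1=S P2=I P3=I  mem[L1]=10
12. P1: load  L0  bus=[-]  L0: P0=S P1=S P2=I P3=S  mem[L0]=83
13. P2: load  L3  bus=[-]  L3: P0=I P1=I P2=M P3=I  mem[L3]=40
14. P3: load  L2  bus=[BusRd,Flush]  L2: P0=I P1=I P2=S P3=S  mem[L2]=26
15. P3: load  L2  bus=[-]  L2: P0=I P1=I P2=S P3=S  mem[L2]=26
16. P2: store L0 := 25  bus=[BusRdX]  L0: P0=I P1=I P2=M P3=I  mem[L0]=83
17. P2: load  L0  bus=[-]  L0: P0=I P1=I P2=M P3=I  mem[L0]=83
18. P3: load  L2  bus=[-]  L2: P0=I P1=I P2=S P3=S  mem[L2]=26
19. P0: load  L3  bus=[BusRd,Flush]  L3: P0=S P1=I P2=S P3=I  mem[L3]=1
20. P3: store L2 := 90  bus=[BusRdX]  L2: P0=I P1=I P2=I P3=M  mem[L2]=26
21. P3: store L2 := 85  bus=[-]  L2: P0=I P1=I P2=I P3=M  mem[L2]=26
22. P2: store L2 := 23  bus=[BusRdX,Flush]  L2: P0=I P1=I P2=M P3=I  mem[L2]=85
23. P3: store L2 := 65  bus=[BusRdX,Flush]  L2: P0=I P1=I P2=I P3=M  mem[L2]=23

invalidations = 2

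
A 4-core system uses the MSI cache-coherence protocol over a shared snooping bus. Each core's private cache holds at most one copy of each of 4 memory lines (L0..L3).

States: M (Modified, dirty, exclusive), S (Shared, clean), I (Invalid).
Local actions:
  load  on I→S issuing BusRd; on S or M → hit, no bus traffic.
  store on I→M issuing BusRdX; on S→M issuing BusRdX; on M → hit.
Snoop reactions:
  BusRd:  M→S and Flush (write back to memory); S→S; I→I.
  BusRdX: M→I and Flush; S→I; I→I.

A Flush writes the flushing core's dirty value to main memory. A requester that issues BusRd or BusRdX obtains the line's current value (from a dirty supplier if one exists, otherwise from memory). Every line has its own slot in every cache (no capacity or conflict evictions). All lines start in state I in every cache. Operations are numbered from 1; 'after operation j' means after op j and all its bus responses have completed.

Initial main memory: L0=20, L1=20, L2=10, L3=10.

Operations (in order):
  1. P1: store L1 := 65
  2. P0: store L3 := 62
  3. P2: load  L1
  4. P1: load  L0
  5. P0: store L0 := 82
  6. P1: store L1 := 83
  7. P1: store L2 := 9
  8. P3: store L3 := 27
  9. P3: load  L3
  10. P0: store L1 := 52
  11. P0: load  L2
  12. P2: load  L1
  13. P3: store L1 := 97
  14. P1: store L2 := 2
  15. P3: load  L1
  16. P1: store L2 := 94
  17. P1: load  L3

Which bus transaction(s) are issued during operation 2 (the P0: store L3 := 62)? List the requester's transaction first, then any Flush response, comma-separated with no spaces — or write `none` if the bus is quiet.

bus = BusRdX

[1] P1: store L1 := 65 | P0:I, P1:M(65), P2:I, P3:I | bus: BusRdX
[2] P0: store L3 := 62 | P0:M(62), P1:I, P2:I, P3:I | bus: BusRdX
[3] P2: load  L1 | P0:I, P1:S(65), P2:S(65), P3:I | bus: BusRd,Flush
[4] P1: load  L0 | P0:I, P1:S(20), P2:I, P3:I | bus: BusRd
[5] P0: store L0 := 82 | P0:M(82), P1:I, P2:I, P3:I | bus: BusRdX
[6] P1: store L1 := 83 | P0:I, P1:M(83), P2:I, P3:I | bus: BusRdX
[7] P1: store L2 := 9 | P0:I, P1:M(9), P2:I, P3:I | bus: BusRdX
[8] P3: store L3 := 27 | P0:I, P1:I, P2:I, P3:M(27) | bus: BusRdX,Flush
[9] P3: load  L3 | P0:I, P1:I, P2:I, P3:M(27) | bus: none
[10] P0: store L1 := 52 | P0:M(52), P1:I, P2:I, P3:I | bus: BusRdX,Flush
[11] P0: load  L2 | P0:S(9), P1:S(9), P2:I, P3:I | bus: BusRd,Flush
[12] P2: load  L1 | P0:S(52), P1:I, P2:S(52), P3:I | bus: BusRd,Flush
[13] P3: store L1 := 97 | P0:I, P1:I, P2:I, P3:M(97) | bus: BusRdX
[14] P1: store L2 := 2 | P0:I, P1:M(2), P2:I, P3:I | bus: BusRdX
[15] P3: load  L1 | P0:I, P1:I, P2:I, P3:M(97) | bus: none
[16] P1: store L2 := 94 | P0:I, P1:M(94), P2:I, P3:I | bus: none
[17] P1: load  L3 | P0:I, P1:S(27), P2:I, P3:S(27) | bus: BusRd,Flush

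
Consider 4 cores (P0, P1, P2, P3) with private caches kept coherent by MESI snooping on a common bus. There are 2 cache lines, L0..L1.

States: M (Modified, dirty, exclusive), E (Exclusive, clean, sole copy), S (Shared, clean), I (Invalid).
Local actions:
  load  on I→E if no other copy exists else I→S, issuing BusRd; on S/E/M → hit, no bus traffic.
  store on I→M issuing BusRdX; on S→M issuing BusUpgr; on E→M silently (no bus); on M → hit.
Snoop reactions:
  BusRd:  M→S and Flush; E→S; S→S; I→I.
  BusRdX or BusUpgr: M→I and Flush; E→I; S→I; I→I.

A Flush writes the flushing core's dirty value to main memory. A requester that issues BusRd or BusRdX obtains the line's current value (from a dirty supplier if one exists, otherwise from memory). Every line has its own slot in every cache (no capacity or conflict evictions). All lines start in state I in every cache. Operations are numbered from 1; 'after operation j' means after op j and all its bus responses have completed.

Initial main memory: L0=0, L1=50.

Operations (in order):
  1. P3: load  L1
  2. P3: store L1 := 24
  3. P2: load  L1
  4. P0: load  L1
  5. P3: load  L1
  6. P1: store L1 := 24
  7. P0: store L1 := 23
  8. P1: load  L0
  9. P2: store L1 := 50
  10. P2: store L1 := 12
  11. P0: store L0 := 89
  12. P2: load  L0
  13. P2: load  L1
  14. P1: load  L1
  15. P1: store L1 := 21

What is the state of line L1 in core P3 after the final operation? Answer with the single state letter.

[1] P3: load  L1 | P0:I, P1:I, P2:I, P3:E(50) | bus: BusRd
[2] P3: store L1 := 24 | P0:I, P1:I, P2:I, P3:M(24) | bus: none
[3] P2: load  L1 | P0:I, P1:I, P2:S(24), P3:S(24) | bus: BusRd,Flush
[4] P0: load  L1 | P0:S(24), P1:I, P2:S(24), P3:S(24) | bus: BusRd
[5] P3: load  L1 | P0:S(24), P1:I, P2:S(24), P3:S(24) | bus: none
[6] P1: store L1 := 24 | P0:I, P1:M(24), P2:I, P3:I | bus: BusRdX
[7] P0: store L1 := 23 | P0:M(23), P1:I, P2:I, P3:I | bus: BusRdX,Flush
[8] P1: load  L0 | P0:I, P1:E(0), P2:I, P3:I | bus: BusRd
[9] P2: store L1 := 50 | P0:I, P1:I, P2:M(50), P3:I | bus: BusRdX,Flush
[10] P2: store L1 := 12 | P0:I, P1:I, P2:M(12), P3:I | bus: none
[11] P0: store L0 := 89 | P0:M(89), P1:I, P2:I, P3:I | bus: BusRdX
[12] P2: load  L0 | P0:S(89), P1:I, P2:S(89), P3:I | bus: BusRd,Flush
[13] P2: load  L1 | P0:I, P1:I, P2:M(12), P3:I | bus: none
[14] P1: load  L1 | P0:I, P1:S(12), P2:S(12), P3:I | bus: BusRd,Flush
[15] P1: store L1 := 21 | P0:I, P1:M(21), P2:I, P3:I | bus: BusUpgr

state = I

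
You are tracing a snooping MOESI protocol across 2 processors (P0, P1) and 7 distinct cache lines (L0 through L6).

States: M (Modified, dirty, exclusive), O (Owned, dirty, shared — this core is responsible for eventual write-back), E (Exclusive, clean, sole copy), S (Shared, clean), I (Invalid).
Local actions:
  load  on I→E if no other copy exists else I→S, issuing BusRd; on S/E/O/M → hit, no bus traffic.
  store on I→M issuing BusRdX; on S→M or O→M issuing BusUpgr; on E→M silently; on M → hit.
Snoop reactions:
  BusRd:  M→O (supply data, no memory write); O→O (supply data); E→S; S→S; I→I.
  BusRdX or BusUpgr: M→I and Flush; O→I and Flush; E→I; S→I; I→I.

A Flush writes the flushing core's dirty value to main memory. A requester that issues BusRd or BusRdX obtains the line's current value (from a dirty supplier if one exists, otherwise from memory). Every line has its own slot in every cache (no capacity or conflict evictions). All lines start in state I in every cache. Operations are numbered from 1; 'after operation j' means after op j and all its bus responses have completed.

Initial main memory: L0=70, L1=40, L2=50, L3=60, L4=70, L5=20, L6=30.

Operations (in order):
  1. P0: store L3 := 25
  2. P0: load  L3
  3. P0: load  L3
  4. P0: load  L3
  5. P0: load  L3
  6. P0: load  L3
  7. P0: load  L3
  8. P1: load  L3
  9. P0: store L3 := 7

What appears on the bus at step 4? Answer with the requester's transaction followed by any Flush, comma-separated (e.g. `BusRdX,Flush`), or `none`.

step 1: P0: store L3 := 25  ⟶  MI  (L3)  txn=BusRdX  M[L3]=60
step 2: P0: load  L3  ⟶  MI  (L3)  txn=∅  M[L3]=60
step 3: P0: load  L3  ⟶  MI  (L3)  txn=∅  M[L3]=60
step 4: P0: load  L3  ⟶  MI  (L3)  txn=∅  M[L3]=60
step 5: P0: load  L3  ⟶  MI  (L3)  txn=∅  M[L3]=60
step 6: P0: load  L3  ⟶  MI  (L3)  txn=∅  M[L3]=60
step 7: P0: load  L3  ⟶  MI  (L3)  txn=∅  M[L3]=60
step 8: P1: load  L3  ⟶  OS  (L3)  txn=BusRd  M[L3]=60
step 9: P0: store L3 := 7  ⟶  MI  (L3)  txn=BusUpgr  M[L3]=60

bus = none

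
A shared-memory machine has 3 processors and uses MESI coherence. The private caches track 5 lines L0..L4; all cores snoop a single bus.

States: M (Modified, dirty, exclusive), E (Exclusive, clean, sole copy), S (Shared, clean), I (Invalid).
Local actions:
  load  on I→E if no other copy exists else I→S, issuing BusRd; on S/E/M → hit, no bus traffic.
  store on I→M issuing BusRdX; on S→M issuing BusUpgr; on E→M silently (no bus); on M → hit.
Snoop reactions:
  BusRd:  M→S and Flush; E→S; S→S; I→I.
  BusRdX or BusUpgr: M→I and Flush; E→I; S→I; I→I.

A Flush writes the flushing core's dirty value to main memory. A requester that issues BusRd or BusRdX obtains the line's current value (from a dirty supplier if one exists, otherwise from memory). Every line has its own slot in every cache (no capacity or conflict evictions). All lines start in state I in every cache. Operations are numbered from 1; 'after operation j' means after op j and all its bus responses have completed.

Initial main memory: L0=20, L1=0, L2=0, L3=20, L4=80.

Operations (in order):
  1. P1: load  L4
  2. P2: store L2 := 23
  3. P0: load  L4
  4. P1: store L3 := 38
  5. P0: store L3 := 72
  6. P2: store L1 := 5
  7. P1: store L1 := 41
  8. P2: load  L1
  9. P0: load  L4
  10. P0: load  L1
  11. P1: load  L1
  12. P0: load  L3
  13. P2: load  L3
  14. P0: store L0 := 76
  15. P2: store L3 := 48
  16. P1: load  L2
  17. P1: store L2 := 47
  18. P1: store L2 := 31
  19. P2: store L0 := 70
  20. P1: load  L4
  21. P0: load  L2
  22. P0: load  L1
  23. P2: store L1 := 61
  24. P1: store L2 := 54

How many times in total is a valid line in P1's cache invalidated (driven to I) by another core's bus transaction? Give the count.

invalidations = 2

  op1 P1: load  L4 → I/E/I on L4; bus BusRd; mem=80
  op2 P2: store L2 := 23 → I/I/M on L2; bus BusRdX; mem=0
  op3 P0: load  L4 → S/S/I on L4; bus BusRd; mem=80
  op4 P1: store L3 := 38 → I/M/I on L3; bus BusRdX; mem=20
  op5 P0: store L3 := 72 → M/I/I on L3; bus BusRdX Flush; mem=38
  op6 P2: store L1 := 5 → I/I/M on L1; bus BusRdX; mem=0
  op7 P1: store L1 := 41 → I/M/I on L1; bus BusRdX Flush; mem=5
  op8 P2: load  L1 → I/S/S on L1; bus BusRd Flush; mem=41
  op9 P0: load  L4 → S/S/I on L4; bus (none); mem=80
  op10 P0: load  L1 → S/S/S on L1; bus BusRd; mem=41
  op11 P1: load  L1 → S/S/S on L1; bus (none); mem=41
  op12 P0: load  L3 → M/I/I on L3; bus (none); mem=38
  op13 P2: load  L3 → S/I/S on L3; bus BusRd Flush; mem=72
  op14 P0: store L0 := 76 → M/I/I on L0; bus BusRdX; mem=20
  op15 P2: store L3 := 48 → I/I/M on L3; bus BusUpgr; mem=72
  op16 P1: load  L2 → I/S/S on L2; bus BusRd Flush; mem=23
  op17 P1: store L2 := 47 → I/M/I on L2; bus BusUpgr; mem=23
  op18 P1: store L2 := 31 → I/M/I on L2; bus (none); mem=23
  op19 P2: store L0 := 70 → I/I/M on L0; bus BusRdX Flush; mem=76
  op20 P1: load  L4 → S/S/I on L4; bus (none); mem=80
  op21 P0: load  L2 → S/S/I on L2; bus BusRd Flush; mem=31
  op22 P0: load  L1 → S/S/S on L1; bus (none); mem=41
  op23 P2: store L1 := 61 → I/I/M on L1; bus BusUpgr; mem=41
  op24 P1: store L2 := 54 → I/M/I on L2; bus BusUpgr; mem=31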